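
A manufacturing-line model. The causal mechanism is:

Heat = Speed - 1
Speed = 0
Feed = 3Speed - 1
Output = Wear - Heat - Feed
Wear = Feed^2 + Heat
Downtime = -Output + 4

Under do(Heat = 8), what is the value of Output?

2

do(Heat=8) replaces the equation Heat = Speed - 1 with the constant Heat = 8.
Feed = 3Speed - 1  [with Speed=0]  = -1
Wear = Feed^2 + Heat  [with Feed=-1, Heat=8]  = 9
Output = Wear - Heat - Feed  [with Wear=9, Heat=8, Feed=-1]  = 2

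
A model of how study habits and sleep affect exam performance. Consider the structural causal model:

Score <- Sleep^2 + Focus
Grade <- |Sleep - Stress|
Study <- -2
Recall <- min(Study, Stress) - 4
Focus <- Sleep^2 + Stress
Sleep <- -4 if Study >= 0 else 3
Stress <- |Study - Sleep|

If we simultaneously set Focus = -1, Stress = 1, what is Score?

The joint intervention fixes Focus = -1, Stress = 1, removing each variable's own equation.
Sleep = -4 if Study >= 0 else 3  [with Study=-2]  = 3
Score = Sleep^2 + Focus  [with Sleep=3, Focus=-1]  = 8

8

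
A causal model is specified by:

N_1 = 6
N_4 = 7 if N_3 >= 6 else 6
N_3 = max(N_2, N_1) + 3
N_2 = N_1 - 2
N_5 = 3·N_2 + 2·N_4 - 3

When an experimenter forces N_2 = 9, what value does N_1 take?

Under do(N_2=9), the mechanism N_2 = N_1 - 2 is discarded; N_2 is fixed at 9.
N_1 is not downstream of the intervention, so its value is determined by the original equations.

6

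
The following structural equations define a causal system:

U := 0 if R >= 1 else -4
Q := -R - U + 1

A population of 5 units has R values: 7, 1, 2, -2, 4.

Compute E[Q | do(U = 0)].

-1.4

The intervention sets U=0 in all 5 units regardless of R. Recomputing Q per unit gives -6, 0, -1, 3, -3; average -1.4.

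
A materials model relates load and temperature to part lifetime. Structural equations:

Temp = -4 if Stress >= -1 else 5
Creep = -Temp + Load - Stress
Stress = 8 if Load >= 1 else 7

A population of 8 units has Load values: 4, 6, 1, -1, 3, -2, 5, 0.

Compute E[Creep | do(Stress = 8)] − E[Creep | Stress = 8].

do(Stress=8) breaks Stress's dependence on Load. With Stress=8 fixed, Creep across the units is 0, 2, -3, -5, -1, -6, 1, -4, mean -2.
E[Creep|Stress=8] averages over only the 5 units with Stress=8 (Load = 4, 6, 1, 3, 5): Creep = 0, 2, -3, -1, 1, mean -0.2.
Difference = -2 − (-0.2) = -1.8.

-1.8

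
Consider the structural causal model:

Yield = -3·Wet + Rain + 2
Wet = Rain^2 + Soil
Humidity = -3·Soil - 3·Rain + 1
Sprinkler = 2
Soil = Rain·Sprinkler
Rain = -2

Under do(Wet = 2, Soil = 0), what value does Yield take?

The joint intervention fixes Wet = 2, Soil = 0, removing each variable's own equation.
Yield = -3·Wet + Rain + 2  [with Wet=2, Rain=-2]  = -6

-6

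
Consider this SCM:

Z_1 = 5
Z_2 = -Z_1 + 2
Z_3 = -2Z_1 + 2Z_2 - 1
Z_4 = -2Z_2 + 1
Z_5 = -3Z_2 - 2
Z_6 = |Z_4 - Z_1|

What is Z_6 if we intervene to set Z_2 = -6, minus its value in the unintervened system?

6

Under do(Z_2=-6), the mechanism Z_2 = -Z_1 + 2 is discarded; Z_2 is fixed at -6.
Z_4 = -2Z_2 + 1  [with Z_2=-6]  = 13
Z_6 = |Z_4 - Z_1|  [with Z_4=13, Z_1=5]  = 8
Without intervention: Z_2 = -Z_1 + 2  [with Z_1=5]  = -3; Z_4 = -2Z_2 + 1  [with Z_2=-3]  = 7; Z_6 = |Z_4 - Z_1|  [with Z_4=7, Z_1=5]  = 2.
Change = 8 − 2 = 6.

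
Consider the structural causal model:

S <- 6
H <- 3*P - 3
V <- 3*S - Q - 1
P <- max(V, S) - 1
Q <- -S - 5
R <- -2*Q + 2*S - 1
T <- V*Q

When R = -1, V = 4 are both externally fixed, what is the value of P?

5

The joint intervention fixes R = -1, V = 4, removing each variable's own equation.
P = max(V, S) - 1  [with V=4, S=6]  = 5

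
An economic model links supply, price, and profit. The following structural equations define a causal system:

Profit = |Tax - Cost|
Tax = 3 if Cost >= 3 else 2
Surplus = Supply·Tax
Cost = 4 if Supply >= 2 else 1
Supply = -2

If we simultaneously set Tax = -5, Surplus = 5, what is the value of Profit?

The joint intervention fixes Tax = -5, Surplus = 5, removing each variable's own equation.
Cost = 4 if Supply >= 2 else 1  [with Supply=-2]  = 1
Profit = |Tax - Cost|  [with Tax=-5, Cost=1]  = 6

6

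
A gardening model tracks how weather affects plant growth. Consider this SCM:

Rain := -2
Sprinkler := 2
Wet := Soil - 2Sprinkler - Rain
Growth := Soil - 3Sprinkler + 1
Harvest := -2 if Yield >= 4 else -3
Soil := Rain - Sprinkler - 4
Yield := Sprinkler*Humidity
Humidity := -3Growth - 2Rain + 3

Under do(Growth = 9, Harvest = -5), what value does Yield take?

Setting Growth = 9, Harvest = -5 by intervention discards those variables' equations.
Humidity = -3Growth - 2Rain + 3  [with Growth=9, Rain=-2]  = -20
Yield = Sprinkler*Humidity  [with Sprinkler=2, Humidity=-20]  = -40

-40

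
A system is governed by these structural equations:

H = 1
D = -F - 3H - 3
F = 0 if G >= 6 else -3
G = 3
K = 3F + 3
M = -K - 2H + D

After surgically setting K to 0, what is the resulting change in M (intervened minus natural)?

-6

Under do(K=0), the mechanism K = 3F + 3 is discarded; K is fixed at 0.
F = 0 if G >= 6 else -3  [with G=3]  = -3
D = -F - 3H - 3  [with F=-3, H=1]  = -3
M = -K - 2H + D  [with K=0, H=1, D=-3]  = -5
Without intervention: F = 0 if G >= 6 else -3  [with G=3]  = -3; K = 3F + 3  [with F=-3]  = -6; D = -F - 3H - 3  [with F=-3, H=1]  = -3; M = -K - 2H + D  [with K=-6, H=1, D=-3]  = 1.
Change = -5 − 1 = -6.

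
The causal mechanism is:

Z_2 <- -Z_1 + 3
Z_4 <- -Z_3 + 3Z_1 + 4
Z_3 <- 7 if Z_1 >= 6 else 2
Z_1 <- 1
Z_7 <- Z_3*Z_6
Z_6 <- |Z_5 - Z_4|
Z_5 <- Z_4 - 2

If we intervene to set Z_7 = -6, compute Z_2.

2

Under do(Z_7=-6), the mechanism Z_7 <- Z_3*Z_6 is discarded; Z_7 is fixed at -6.
Z_2 is not downstream of the intervention, so its value is determined by the original equations.
Z_2 = -Z_1 + 3  [with Z_1=1]  = 2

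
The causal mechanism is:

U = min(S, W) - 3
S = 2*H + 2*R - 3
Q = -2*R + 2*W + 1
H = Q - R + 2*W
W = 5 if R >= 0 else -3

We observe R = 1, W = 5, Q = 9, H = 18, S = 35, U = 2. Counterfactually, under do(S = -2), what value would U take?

The intervention breaks the incoming arrows to S: S = 2*H + 2*R - 3 no longer applies, and S = -2.
W = 5 if R >= 0 else -3  [with R=1]  = 5
U = min(S, W) - 3  [with S=-2, W=5]  = -5

-5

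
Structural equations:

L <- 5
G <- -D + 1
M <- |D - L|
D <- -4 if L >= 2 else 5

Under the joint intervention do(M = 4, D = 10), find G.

-9

The joint intervention fixes M = 4, D = 10, removing each variable's own equation.
G = -D + 1  [with D=10]  = -9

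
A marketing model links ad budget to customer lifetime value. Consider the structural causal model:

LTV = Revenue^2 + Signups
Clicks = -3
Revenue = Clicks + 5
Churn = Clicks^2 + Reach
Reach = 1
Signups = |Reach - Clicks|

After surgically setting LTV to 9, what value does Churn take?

10

do(LTV=9) replaces the equation LTV = Revenue^2 + Signups with the constant LTV = 9.
No directed path runs from LTV to Churn, so Churn keeps its natural value.
Churn = Clicks^2 + Reach  [with Clicks=-3, Reach=1]  = 10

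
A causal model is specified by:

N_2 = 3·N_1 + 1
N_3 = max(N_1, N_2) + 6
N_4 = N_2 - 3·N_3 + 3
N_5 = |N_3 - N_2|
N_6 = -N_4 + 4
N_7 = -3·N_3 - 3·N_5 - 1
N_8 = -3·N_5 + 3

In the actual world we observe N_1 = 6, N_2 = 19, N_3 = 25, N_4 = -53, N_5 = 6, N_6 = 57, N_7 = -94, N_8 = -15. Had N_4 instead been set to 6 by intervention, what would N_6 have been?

Under do(N_4=6), the mechanism N_4 = N_2 - 3·N_3 + 3 is discarded; N_4 is fixed at 6.
N_6 = -N_4 + 4  [with N_4=6]  = -2

-2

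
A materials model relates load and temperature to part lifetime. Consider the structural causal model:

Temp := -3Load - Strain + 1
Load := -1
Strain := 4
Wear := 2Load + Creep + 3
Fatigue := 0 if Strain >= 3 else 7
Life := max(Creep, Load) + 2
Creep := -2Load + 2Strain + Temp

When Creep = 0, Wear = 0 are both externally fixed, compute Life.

Under do(Creep = 0, Wear = 0), each intervened variable's structural equation is replaced by its fixed value.
Life = max(Creep, Load) + 2  [with Creep=0, Load=-1]  = 2

2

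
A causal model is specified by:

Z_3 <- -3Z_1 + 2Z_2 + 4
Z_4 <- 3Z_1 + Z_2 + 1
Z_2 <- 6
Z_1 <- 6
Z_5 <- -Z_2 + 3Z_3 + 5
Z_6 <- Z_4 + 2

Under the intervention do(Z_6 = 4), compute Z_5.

-7

do(Z_6=4) replaces the equation Z_6 <- Z_4 + 2 with the constant Z_6 = 4.
Since Z_5 is not a descendant of the intervened variable, it is unaffected.
Z_3 = -3Z_1 + 2Z_2 + 4  [with Z_1=6, Z_2=6]  = -2
Z_5 = -Z_2 + 3Z_3 + 5  [with Z_2=6, Z_3=-2]  = -7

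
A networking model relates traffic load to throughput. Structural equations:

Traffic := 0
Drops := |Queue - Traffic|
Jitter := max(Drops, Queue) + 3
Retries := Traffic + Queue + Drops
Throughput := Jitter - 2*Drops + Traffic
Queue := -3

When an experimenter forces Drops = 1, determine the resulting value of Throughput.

2

The intervention breaks the incoming arrows to Drops: Drops := |Queue - Traffic| no longer applies, and Drops = 1.
Jitter = max(Drops, Queue) + 3  [with Drops=1, Queue=-3]  = 4
Throughput = Jitter - 2*Drops + Traffic  [with Jitter=4, Drops=1, Traffic=0]  = 2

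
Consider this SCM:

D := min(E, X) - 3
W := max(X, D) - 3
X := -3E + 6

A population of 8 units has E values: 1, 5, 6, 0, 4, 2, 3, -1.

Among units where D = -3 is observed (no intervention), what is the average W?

Conditioning on D=-3 selects the 2 unit(s) with E ∈ {0, 2}. Their W values: 3, -3. Mean = 0.

0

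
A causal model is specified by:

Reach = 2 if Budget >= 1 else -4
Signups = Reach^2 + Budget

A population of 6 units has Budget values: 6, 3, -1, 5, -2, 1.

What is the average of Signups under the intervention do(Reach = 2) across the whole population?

6

The intervention sets Reach=2 in all 6 units regardless of Budget. Recomputing Signups per unit gives 10, 7, 3, 9, 2, 5; average 6.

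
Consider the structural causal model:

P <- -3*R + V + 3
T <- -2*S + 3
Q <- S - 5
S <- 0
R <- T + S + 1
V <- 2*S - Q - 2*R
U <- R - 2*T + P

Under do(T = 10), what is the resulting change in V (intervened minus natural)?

-14

do(T=10) replaces the equation T <- -2*S + 3 with the constant T = 10.
R = T + S + 1  [with T=10, S=0]  = 11
Q = S - 5  [with S=0]  = -5
V = 2*S - Q - 2*R  [with S=0, Q=-5, R=11]  = -17
Without intervention: T = -2*S + 3  [with S=0]  = 3; R = T + S + 1  [with T=3, S=0]  = 4; Q = S - 5  [with S=0]  = -5; V = 2*S - Q - 2*R  [with S=0, Q=-5, R=4]  = -3.
Change = -17 − (-3) = -14.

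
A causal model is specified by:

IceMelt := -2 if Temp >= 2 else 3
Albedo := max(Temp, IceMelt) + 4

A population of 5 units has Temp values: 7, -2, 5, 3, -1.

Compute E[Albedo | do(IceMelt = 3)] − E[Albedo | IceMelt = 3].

1.2

Every unit gets IceMelt=3 under the intervention. Albedo values become 11, 7, 9, 7, 7; E[Albedo|do(IceMelt=3)] = 8.2.
Observing IceMelt=3 restricts to units where IceMelt's equation naturally yields 3: Temp ∈ {-2, -1}. In that subpopulation Albedo = 7, 7, mean 7.
Difference = 8.2 − 7 = 1.2.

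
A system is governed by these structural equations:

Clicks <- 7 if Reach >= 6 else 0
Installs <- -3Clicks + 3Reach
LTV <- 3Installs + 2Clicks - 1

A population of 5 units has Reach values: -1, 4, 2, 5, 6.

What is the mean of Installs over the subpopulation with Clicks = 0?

7.5

Observing Clicks=0 restricts to units where Clicks's equation naturally yields 0: Reach ∈ {-1, 4, 2, 5}. In that subpopulation Installs = -3, 12, 6, 15, mean 7.5.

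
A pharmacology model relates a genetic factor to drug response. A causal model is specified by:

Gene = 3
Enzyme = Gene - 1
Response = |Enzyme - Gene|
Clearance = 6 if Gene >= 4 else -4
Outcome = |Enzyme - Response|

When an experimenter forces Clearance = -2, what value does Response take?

1

Under do(Clearance=-2), the mechanism Clearance = 6 if Gene >= 4 else -4 is discarded; Clearance is fixed at -2.
Since Response is not a descendant of the intervened variable, it is unaffected.
Enzyme = Gene - 1  [with Gene=3]  = 2
Response = |Enzyme - Gene|  [with Enzyme=2, Gene=3]  = 1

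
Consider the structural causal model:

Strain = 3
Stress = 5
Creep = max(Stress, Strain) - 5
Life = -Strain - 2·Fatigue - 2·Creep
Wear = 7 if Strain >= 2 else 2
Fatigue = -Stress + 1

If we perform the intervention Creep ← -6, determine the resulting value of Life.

The intervention breaks the incoming arrows to Creep: Creep = max(Stress, Strain) - 5 no longer applies, and Creep = -6.
Fatigue = -Stress + 1  [with Stress=5]  = -4
Life = -Strain - 2·Fatigue - 2·Creep  [with Strain=3, Fatigue=-4, Creep=-6]  = 17

17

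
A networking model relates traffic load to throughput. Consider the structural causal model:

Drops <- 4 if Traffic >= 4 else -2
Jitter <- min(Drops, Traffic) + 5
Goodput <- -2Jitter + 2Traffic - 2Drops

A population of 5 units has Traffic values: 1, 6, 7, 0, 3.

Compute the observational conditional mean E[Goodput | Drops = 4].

-13

E[Goodput|Drops=4] averages over only the 2 units with Drops=4 (Traffic = 6, 7): Goodput = -14, -12, mean -13.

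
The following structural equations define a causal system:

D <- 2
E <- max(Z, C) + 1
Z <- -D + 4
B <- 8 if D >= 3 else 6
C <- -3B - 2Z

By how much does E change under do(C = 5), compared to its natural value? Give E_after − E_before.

Intervening sets C = 5 and removes its equation (C <- -3B - 2Z).
Z = -D + 4  [with D=2]  = 2
E = max(Z, C) + 1  [with Z=2, C=5]  = 6
Without intervention: B = 8 if D >= 3 else 6  [with D=2]  = 6; Z = -D + 4  [with D=2]  = 2; C = -3B - 2Z  [with B=6, Z=2]  = -22; E = max(Z, C) + 1  [with Z=2, C=-22]  = 3.
Change = 6 − 3 = 3.

3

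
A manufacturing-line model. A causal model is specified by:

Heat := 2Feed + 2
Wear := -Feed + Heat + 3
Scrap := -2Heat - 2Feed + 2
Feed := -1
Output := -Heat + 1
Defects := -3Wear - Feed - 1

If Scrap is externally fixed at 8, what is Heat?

0

Under do(Scrap=8), the mechanism Scrap := -2Heat - 2Feed + 2 is discarded; Scrap is fixed at 8.
No directed path runs from Scrap to Heat, so Heat keeps its natural value.
Heat = 2Feed + 2  [with Feed=-1]  = 0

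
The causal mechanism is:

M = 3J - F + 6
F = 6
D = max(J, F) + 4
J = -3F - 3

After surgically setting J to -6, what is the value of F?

6

Under do(J=-6), the mechanism J = -3F - 3 is discarded; J is fixed at -6.
F is not downstream of the intervention, so its value is determined by the original equations.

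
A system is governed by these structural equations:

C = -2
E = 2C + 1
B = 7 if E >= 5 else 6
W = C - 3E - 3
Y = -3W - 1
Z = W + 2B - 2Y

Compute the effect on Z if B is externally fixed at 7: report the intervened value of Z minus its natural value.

The intervention breaks the incoming arrows to B: B = 7 if E >= 5 else 6 no longer applies, and B = 7.
E = 2C + 1  [with C=-2]  = -3
W = C - 3E - 3  [with C=-2, E=-3]  = 4
Y = -3W - 1  [with W=4]  = -13
Z = W + 2B - 2Y  [with W=4, B=7, Y=-13]  = 44
Without intervention: E = 2C + 1  [with C=-2]  = -3; B = 7 if E >= 5 else 6  [with E=-3]  = 6; W = C - 3E - 3  [with C=-2, E=-3]  = 4; Y = -3W - 1  [with W=4]  = -13; Z = W + 2B - 2Y  [with W=4, B=6, Y=-13]  = 42.
Change = 44 − 42 = 2.

2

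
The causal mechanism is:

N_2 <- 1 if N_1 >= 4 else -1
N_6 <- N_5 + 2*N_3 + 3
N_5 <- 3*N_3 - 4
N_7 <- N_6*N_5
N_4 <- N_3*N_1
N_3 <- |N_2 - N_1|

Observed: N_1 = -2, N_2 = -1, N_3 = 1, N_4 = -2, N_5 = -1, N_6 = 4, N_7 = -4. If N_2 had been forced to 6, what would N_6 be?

39

Under do(N_2=6), the mechanism N_2 <- 1 if N_1 >= 4 else -1 is discarded; N_2 is fixed at 6.
N_3 = |N_2 - N_1|  [with N_2=6, N_1=-2]  = 8
N_5 = 3*N_3 - 4  [with N_3=8]  = 20
N_6 = N_5 + 2*N_3 + 3  [with N_5=20, N_3=8]  = 39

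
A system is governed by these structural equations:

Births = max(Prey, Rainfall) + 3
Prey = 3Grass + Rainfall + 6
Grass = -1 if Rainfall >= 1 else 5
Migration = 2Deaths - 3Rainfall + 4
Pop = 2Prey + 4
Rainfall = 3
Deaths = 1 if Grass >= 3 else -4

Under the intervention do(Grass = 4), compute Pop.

46

Under do(Grass=4), the mechanism Grass = -1 if Rainfall >= 1 else 5 is discarded; Grass is fixed at 4.
Prey = 3Grass + Rainfall + 6  [with Grass=4, Rainfall=3]  = 21
Pop = 2Prey + 4  [with Prey=21]  = 46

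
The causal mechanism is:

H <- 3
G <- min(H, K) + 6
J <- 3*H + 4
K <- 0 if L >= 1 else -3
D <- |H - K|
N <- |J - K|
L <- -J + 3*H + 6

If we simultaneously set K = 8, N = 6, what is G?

The joint intervention fixes K = 8, N = 6, removing each variable's own equation.
G = min(H, K) + 6  [with H=3, K=8]  = 9

9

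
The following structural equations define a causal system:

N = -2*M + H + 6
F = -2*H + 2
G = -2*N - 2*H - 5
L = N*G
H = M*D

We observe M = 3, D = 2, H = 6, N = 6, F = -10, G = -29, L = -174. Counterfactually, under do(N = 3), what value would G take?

-23

Under do(N=3), the mechanism N = -2*M + H + 6 is discarded; N is fixed at 3.
H = M*D  [with M=3, D=2]  = 6
G = -2*N - 2*H - 5  [with N=3, H=6]  = -23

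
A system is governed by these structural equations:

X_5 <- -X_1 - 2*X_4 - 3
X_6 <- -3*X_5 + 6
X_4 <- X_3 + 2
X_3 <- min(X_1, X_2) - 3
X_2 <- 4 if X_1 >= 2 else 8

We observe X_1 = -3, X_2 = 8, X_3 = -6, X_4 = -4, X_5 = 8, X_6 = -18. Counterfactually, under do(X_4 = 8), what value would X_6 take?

54

Under do(X_4=8), the mechanism X_4 <- X_3 + 2 is discarded; X_4 is fixed at 8.
X_5 = -X_1 - 2*X_4 - 3  [with X_1=-3, X_4=8]  = -16
X_6 = -3*X_5 + 6  [with X_5=-16]  = 54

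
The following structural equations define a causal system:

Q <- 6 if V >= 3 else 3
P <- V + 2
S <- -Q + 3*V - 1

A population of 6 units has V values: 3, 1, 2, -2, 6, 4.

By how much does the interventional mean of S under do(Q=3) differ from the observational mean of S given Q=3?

6

The intervention sets Q=3 in all 6 units regardless of V. Recomputing S per unit gives 5, -1, 2, -10, 14, 8; average 3.
Observing Q=3 restricts to units where Q's equation naturally yields 3: V ∈ {1, 2, -2}. In that subpopulation S = -1, 2, -10, mean -3.
Difference = 3 − (-3) = 6.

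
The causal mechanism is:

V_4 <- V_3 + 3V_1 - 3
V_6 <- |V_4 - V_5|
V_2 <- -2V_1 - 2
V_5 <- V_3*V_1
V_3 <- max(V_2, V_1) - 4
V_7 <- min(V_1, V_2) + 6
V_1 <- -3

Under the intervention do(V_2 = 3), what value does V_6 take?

16

Under do(V_2=3), the mechanism V_2 <- -2V_1 - 2 is discarded; V_2 is fixed at 3.
V_3 = max(V_2, V_1) - 4  [with V_2=3, V_1=-3]  = -1
V_4 = V_3 + 3V_1 - 3  [with V_3=-1, V_1=-3]  = -13
V_5 = V_3*V_1  [with V_3=-1, V_1=-3]  = 3
V_6 = |V_4 - V_5|  [with V_4=-13, V_5=3]  = 16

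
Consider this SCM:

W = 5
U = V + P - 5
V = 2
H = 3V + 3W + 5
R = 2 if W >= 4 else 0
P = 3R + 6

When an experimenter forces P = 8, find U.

5

Intervening sets P = 8 and removes its equation (P = 3R + 6).
U = V + P - 5  [with V=2, P=8]  = 5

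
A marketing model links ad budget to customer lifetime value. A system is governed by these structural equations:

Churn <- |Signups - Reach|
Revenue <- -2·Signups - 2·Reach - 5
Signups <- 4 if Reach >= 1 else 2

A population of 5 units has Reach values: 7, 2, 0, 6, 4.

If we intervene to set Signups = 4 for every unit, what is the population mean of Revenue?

Under do(Signups=4), Signups's equation is replaced by Signups=4 for every unit. Per-unit Revenue: -27, -17, -13, -25, -21. Mean = -20.6.

-20.6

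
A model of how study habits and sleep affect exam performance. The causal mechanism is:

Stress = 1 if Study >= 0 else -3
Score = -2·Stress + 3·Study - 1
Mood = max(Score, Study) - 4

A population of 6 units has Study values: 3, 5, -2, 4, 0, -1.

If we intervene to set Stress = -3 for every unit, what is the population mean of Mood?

Under do(Stress=-3), Stress's equation is replaced by Stress=-3 for every unit. Per-unit Mood: 10, 16, -5, 13, 1, -2. Mean = 5.5.

5.5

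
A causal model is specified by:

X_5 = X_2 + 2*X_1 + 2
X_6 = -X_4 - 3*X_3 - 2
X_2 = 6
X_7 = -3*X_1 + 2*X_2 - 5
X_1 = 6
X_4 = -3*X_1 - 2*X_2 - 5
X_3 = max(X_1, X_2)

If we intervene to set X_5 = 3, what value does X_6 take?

The intervention breaks the incoming arrows to X_5: X_5 = X_2 + 2*X_1 + 2 no longer applies, and X_5 = 3.
Since X_6 is not a descendant of the intervened variable, it is unaffected.
X_3 = max(X_1, X_2)  [with X_1=6, X_2=6]  = 6
X_4 = -3*X_1 - 2*X_2 - 5  [with X_1=6, X_2=6]  = -35
X_6 = -X_4 - 3*X_3 - 2  [with X_4=-35, X_3=6]  = 15

15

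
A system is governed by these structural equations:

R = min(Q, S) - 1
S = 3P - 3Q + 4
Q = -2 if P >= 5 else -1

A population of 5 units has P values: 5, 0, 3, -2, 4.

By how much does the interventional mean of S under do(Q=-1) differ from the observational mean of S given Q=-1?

Every unit gets Q=-1 under the intervention. S values become 22, 7, 16, 1, 19; E[S|do(Q=-1)] = 13.
E[S|Q=-1] averages over only the 4 units with Q=-1 (P = 0, 3, -2, 4): S = 7, 16, 1, 19, mean 10.75.
Difference = 13 − 10.75 = 2.25.

2.25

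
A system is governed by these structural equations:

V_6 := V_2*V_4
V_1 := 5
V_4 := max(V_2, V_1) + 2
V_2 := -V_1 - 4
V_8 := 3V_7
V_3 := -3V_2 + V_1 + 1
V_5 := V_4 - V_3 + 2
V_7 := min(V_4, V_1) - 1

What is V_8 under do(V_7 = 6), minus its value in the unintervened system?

6

do(V_7=6) replaces the equation V_7 := min(V_4, V_1) - 1 with the constant V_7 = 6.
V_8 = 3V_7  [with V_7=6]  = 18
Without intervention: V_2 = -V_1 - 4  [with V_1=5]  = -9; V_4 = max(V_2, V_1) + 2  [with V_2=-9, V_1=5]  = 7; V_7 = min(V_4, V_1) - 1  [with V_4=7, V_1=5]  = 4; V_8 = 3V_7  [with V_7=4]  = 12.
Change = 18 − 12 = 6.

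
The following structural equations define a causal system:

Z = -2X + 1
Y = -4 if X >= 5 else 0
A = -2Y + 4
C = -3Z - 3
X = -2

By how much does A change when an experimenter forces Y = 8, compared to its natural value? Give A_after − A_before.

-16

Under do(Y=8), the mechanism Y = -4 if X >= 5 else 0 is discarded; Y is fixed at 8.
A = -2Y + 4  [with Y=8]  = -12
Without intervention: Y = -4 if X >= 5 else 0  [with X=-2]  = 0; A = -2Y + 4  [with Y=0]  = 4.
Change = -12 − 4 = -16.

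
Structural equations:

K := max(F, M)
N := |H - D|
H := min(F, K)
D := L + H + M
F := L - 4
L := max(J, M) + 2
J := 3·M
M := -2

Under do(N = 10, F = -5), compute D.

Under do(N = 10, F = -5), each intervened variable's structural equation is replaced by its fixed value.
J = 3·M  [with M=-2]  = -6
L = max(J, M) + 2  [with J=-6, M=-2]  = 0
K = max(F, M)  [with F=-5, M=-2]  = -2
H = min(F, K)  [with F=-5, K=-2]  = -5
D = L + H + M  [with L=0, H=-5, M=-2]  = -7

-7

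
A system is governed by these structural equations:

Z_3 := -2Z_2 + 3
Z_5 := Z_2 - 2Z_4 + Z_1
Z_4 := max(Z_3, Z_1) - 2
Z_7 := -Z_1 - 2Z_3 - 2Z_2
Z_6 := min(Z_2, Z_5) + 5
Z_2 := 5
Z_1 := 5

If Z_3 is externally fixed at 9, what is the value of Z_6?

The intervention breaks the incoming arrows to Z_3: Z_3 := -2Z_2 + 3 no longer applies, and Z_3 = 9.
Z_4 = max(Z_3, Z_1) - 2  [with Z_3=9, Z_1=5]  = 7
Z_5 = Z_2 - 2Z_4 + Z_1  [with Z_2=5, Z_4=7, Z_1=5]  = -4
Z_6 = min(Z_2, Z_5) + 5  [with Z_2=5, Z_5=-4]  = 1

1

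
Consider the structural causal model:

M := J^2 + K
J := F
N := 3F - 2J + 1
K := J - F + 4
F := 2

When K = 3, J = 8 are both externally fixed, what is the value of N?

-9

Setting K = 3, J = 8 by intervention discards those variables' equations.
N = 3F - 2J + 1  [with F=2, J=8]  = -9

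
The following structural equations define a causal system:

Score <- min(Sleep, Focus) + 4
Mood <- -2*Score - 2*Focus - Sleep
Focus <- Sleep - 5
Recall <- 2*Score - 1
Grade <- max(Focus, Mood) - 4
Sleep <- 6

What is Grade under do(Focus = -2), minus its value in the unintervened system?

-3

Under do(Focus=-2), the mechanism Focus <- Sleep - 5 is discarded; Focus is fixed at -2.
Score = min(Sleep, Focus) + 4  [with Sleep=6, Focus=-2]  = 2
Mood = -2*Score - 2*Focus - Sleep  [with Score=2, Focus=-2, Sleep=6]  = -6
Grade = max(Focus, Mood) - 4  [with Focus=-2, Mood=-6]  = -6
Without intervention: Focus = Sleep - 5  [with Sleep=6]  = 1; Score = min(Sleep, Focus) + 4  [with Sleep=6, Focus=1]  = 5; Mood = -2*Score - 2*Focus - Sleep  [with Score=5, Focus=1, Sleep=6]  = -18; Grade = max(Focus, Mood) - 4  [with Focus=1, Mood=-18]  = -3.
Change = -6 − (-3) = -3.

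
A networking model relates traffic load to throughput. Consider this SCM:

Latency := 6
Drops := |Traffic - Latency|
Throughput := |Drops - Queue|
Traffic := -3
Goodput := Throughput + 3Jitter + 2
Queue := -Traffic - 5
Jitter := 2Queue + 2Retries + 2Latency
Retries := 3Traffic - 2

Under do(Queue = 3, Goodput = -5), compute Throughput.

6

Under do(Queue = 3, Goodput = -5), each intervened variable's structural equation is replaced by its fixed value.
Drops = |Traffic - Latency|  [with Traffic=-3, Latency=6]  = 9
Throughput = |Drops - Queue|  [with Drops=9, Queue=3]  = 6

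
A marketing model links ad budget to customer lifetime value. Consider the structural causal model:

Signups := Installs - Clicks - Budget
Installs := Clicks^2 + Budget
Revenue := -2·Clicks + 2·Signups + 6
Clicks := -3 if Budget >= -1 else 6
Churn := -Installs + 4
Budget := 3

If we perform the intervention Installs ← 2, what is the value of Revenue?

16

The intervention breaks the incoming arrows to Installs: Installs := Clicks^2 + Budget no longer applies, and Installs = 2.
Clicks = -3 if Budget >= -1 else 6  [with Budget=3]  = -3
Signups = Installs - Clicks - Budget  [with Installs=2, Clicks=-3, Budget=3]  = 2
Revenue = -2·Clicks + 2·Signups + 6  [with Clicks=-3, Signups=2]  = 16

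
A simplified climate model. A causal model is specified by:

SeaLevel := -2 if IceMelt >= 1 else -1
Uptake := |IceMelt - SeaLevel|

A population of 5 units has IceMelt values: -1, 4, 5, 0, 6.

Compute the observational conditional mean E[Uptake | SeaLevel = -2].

Conditioning on SeaLevel=-2 selects the 3 unit(s) with IceMelt ∈ {4, 5, 6}. Their Uptake values: 6, 7, 8. Mean = 7.

7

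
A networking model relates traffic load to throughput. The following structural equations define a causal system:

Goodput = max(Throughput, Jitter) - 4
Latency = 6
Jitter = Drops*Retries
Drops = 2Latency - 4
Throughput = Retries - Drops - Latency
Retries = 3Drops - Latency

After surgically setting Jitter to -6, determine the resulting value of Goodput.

0

Under do(Jitter=-6), the mechanism Jitter = Drops*Retries is discarded; Jitter is fixed at -6.
Drops = 2Latency - 4  [with Latency=6]  = 8
Retries = 3Drops - Latency  [with Drops=8, Latency=6]  = 18
Throughput = Retries - Drops - Latency  [with Retries=18, Drops=8, Latency=6]  = 4
Goodput = max(Throughput, Jitter) - 4  [with Throughput=4, Jitter=-6]  = 0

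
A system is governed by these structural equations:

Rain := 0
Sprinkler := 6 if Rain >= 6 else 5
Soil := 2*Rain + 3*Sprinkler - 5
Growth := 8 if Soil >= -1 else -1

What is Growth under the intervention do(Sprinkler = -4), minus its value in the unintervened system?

Under do(Sprinkler=-4), the mechanism Sprinkler := 6 if Rain >= 6 else 5 is discarded; Sprinkler is fixed at -4.
Soil = 2*Rain + 3*Sprinkler - 5  [with Rain=0, Sprinkler=-4]  = -17
Growth = 8 if Soil >= -1 else -1  [with Soil=-17]  = -1
Without intervention: Sprinkler = 6 if Rain >= 6 else 5  [with Rain=0]  = 5; Soil = 2*Rain + 3*Sprinkler - 5  [with Rain=0, Sprinkler=5]  = 10; Growth = 8 if Soil >= -1 else -1  [with Soil=10]  = 8.
Change = -1 − 8 = -9.

-9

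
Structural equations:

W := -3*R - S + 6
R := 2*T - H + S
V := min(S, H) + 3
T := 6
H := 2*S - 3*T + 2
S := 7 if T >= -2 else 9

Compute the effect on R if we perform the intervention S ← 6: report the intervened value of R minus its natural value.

Under do(S=6), the mechanism S := 7 if T >= -2 else 9 is discarded; S is fixed at 6.
H = 2*S - 3*T + 2  [with S=6, T=6]  = -4
R = 2*T - H + S  [with T=6, H=-4, S=6]  = 22
Without intervention: S = 7 if T >= -2 else 9  [with T=6]  = 7; H = 2*S - 3*T + 2  [with S=7, T=6]  = -2; R = 2*T - H + S  [with T=6, H=-2, S=7]  = 21.
Change = 22 − 21 = 1.

1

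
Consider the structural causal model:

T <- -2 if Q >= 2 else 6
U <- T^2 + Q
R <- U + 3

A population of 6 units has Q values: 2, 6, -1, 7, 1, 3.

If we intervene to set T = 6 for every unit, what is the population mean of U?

39

Under do(T=6), T's equation is replaced by T=6 for every unit. Per-unit U: 38, 42, 35, 43, 37, 39. Mean = 39.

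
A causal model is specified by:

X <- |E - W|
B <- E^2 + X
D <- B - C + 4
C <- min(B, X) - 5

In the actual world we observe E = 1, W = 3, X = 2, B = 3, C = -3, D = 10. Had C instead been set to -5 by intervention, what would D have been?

The intervention breaks the incoming arrows to C: C <- min(B, X) - 5 no longer applies, and C = -5.
X = |E - W|  [with E=1, W=3]  = 2
B = E^2 + X  [with E=1, X=2]  = 3
D = B - C + 4  [with B=3, C=-5]  = 12

12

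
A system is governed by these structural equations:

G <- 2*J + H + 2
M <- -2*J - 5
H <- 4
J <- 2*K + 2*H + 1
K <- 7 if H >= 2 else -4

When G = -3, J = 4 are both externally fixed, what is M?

-13

The joint intervention fixes G = -3, J = 4, removing each variable's own equation.
M = -2*J - 5  [with J=4]  = -13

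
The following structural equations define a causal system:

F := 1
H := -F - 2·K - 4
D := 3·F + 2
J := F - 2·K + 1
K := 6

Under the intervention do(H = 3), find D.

5

Intervening sets H = 3 and removes its equation (H := -F - 2·K - 4).
No directed path runs from H to D, so D keeps its natural value.
D = 3·F + 2  [with F=1]  = 5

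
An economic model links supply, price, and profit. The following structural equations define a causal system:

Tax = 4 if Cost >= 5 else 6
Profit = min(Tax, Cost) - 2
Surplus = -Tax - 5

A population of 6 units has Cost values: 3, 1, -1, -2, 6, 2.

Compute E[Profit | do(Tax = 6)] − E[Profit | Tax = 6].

0.9

Every unit gets Tax=6 under the intervention. Profit values become 1, -1, -3, -4, 4, 0; E[Profit|do(Tax=6)] = -0.5.
Observing Tax=6 restricts to units where Tax's equation naturally yields 6: Cost ∈ {3, 1, -1, -2, 2}. In that subpopulation Profit = 1, -1, -3, -4, 0, mean -1.4.
Difference = -0.5 − (-1.4) = 0.9.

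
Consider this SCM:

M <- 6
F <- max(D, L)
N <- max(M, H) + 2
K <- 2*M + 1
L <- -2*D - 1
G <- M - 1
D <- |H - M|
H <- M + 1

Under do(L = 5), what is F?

5

Intervening sets L = 5 and removes its equation (L <- -2*D - 1).
H = M + 1  [with M=6]  = 7
D = |H - M|  [with H=7, M=6]  = 1
F = max(D, L)  [with D=1, L=5]  = 5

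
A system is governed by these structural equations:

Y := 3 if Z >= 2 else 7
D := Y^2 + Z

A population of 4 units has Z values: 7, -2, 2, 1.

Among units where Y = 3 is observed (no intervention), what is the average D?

13.5

Conditioning on Y=3 selects the 2 unit(s) with Z ∈ {7, 2}. Their D values: 16, 11. Mean = 13.5.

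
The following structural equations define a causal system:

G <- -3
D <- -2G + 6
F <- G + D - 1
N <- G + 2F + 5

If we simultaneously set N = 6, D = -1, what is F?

Setting N = 6, D = -1 by intervention discards those variables' equations.
F = G + D - 1  [with G=-3, D=-1]  = -5

-5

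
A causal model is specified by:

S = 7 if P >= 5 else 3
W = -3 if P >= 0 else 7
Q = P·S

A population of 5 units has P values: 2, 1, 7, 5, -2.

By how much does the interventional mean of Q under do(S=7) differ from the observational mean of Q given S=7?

-23.8

Every unit gets S=7 under the intervention. Q values become 14, 7, 49, 35, -14; E[Q|do(S=7)] = 18.2.
E[Q|S=7] averages over only the 2 units with S=7 (P = 7, 5): Q = 49, 35, mean 42.
Difference = 18.2 − 42 = -23.8.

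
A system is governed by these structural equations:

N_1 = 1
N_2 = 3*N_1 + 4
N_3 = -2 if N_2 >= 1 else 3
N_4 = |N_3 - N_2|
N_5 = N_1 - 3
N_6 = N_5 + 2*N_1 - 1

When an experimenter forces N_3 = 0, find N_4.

The intervention breaks the incoming arrows to N_3: N_3 = -2 if N_2 >= 1 else 3 no longer applies, and N_3 = 0.
N_2 = 3*N_1 + 4  [with N_1=1]  = 7
N_4 = |N_3 - N_2|  [with N_3=0, N_2=7]  = 7

7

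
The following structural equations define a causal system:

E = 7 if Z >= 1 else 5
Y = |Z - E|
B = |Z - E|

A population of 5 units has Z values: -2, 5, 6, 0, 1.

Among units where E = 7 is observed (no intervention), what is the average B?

Conditioning on E=7 selects the 3 unit(s) with Z ∈ {5, 6, 1}. Their B values: 2, 1, 6. Mean = 3.

3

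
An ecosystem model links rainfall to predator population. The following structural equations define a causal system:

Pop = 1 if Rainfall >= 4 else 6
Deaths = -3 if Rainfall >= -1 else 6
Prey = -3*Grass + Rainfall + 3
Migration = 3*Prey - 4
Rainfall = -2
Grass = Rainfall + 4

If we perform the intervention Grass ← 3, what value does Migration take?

do(Grass=3) replaces the equation Grass = Rainfall + 4 with the constant Grass = 3.
Prey = -3*Grass + Rainfall + 3  [with Grass=3, Rainfall=-2]  = -8
Migration = 3*Prey - 4  [with Prey=-8]  = -28

-28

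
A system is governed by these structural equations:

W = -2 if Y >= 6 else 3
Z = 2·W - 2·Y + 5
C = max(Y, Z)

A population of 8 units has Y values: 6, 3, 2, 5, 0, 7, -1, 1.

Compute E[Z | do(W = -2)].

Every unit gets W=-2 under the intervention. Z values become -11, -5, -3, -9, 1, -13, 3, -1; E[Z|do(W=-2)] = -4.75.

-4.75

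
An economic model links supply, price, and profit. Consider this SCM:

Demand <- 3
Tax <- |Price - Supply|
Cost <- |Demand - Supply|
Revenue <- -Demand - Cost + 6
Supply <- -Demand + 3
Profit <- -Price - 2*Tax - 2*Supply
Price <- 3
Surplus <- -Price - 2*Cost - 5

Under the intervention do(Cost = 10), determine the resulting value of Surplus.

do(Cost=10) replaces the equation Cost <- |Demand - Supply| with the constant Cost = 10.
Surplus = -Price - 2*Cost - 5  [with Price=3, Cost=10]  = -28

-28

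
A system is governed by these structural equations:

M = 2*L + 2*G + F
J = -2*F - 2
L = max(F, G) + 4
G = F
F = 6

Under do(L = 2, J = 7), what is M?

22

The joint intervention fixes L = 2, J = 7, removing each variable's own equation.
G = F  [with F=6]  = 6
M = 2*L + 2*G + F  [with L=2, G=6, F=6]  = 22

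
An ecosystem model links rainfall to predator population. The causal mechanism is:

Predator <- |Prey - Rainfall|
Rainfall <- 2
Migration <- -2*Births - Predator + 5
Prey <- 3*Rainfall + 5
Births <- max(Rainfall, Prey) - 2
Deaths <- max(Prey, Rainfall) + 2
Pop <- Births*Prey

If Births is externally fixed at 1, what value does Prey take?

The intervention breaks the incoming arrows to Births: Births <- max(Rainfall, Prey) - 2 no longer applies, and Births = 1.
Since Prey is not a descendant of the intervened variable, it is unaffected.
Prey = 3*Rainfall + 5  [with Rainfall=2]  = 11

11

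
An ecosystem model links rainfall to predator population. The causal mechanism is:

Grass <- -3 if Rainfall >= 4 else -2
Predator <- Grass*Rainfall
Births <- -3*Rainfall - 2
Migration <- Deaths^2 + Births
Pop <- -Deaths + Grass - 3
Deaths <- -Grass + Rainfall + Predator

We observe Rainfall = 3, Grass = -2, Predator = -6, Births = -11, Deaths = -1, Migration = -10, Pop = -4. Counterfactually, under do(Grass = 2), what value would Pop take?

Under do(Grass=2), the mechanism Grass <- -3 if Rainfall >= 4 else -2 is discarded; Grass is fixed at 2.
Predator = Grass*Rainfall  [with Grass=2, Rainfall=3]  = 6
Deaths = -Grass + Rainfall + Predator  [with Grass=2, Rainfall=3, Predator=6]  = 7
Pop = -Deaths + Grass - 3  [with Deaths=7, Grass=2]  = -8

-8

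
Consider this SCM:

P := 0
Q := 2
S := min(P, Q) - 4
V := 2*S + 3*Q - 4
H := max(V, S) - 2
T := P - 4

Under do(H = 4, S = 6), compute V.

14

Under do(H = 4, S = 6), each intervened variable's structural equation is replaced by its fixed value.
V = 2*S + 3*Q - 4  [with S=6, Q=2]  = 14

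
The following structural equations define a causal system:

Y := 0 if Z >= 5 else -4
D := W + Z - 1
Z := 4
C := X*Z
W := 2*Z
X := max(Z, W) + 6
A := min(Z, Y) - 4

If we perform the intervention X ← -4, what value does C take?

-16

Under do(X=-4), the mechanism X := max(Z, W) + 6 is discarded; X is fixed at -4.
C = X*Z  [with X=-4, Z=4]  = -16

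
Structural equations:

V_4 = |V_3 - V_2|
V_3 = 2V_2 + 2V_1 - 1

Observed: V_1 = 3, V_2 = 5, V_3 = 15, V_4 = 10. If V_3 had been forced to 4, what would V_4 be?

The intervention breaks the incoming arrows to V_3: V_3 = 2V_2 + 2V_1 - 1 no longer applies, and V_3 = 4.
V_4 = |V_3 - V_2|  [with V_3=4, V_2=5]  = 1

1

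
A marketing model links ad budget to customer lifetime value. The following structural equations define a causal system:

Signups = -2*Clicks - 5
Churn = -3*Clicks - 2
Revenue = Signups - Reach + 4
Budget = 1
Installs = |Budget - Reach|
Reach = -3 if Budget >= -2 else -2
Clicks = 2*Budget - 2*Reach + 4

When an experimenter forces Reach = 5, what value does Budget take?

1

Under do(Reach=5), the mechanism Reach = -3 if Budget >= -2 else -2 is discarded; Reach is fixed at 5.
Budget is not downstream of the intervention, so its value is determined by the original equations.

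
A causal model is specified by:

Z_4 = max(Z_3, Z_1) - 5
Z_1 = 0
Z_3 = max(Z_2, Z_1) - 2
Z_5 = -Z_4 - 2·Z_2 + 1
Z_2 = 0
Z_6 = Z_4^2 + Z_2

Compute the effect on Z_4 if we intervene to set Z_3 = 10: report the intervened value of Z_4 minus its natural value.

10

The intervention breaks the incoming arrows to Z_3: Z_3 = max(Z_2, Z_1) - 2 no longer applies, and Z_3 = 10.
Z_4 = max(Z_3, Z_1) - 5  [with Z_3=10, Z_1=0]  = 5
Without intervention: Z_3 = max(Z_2, Z_1) - 2  [with Z_2=0, Z_1=0]  = -2; Z_4 = max(Z_3, Z_1) - 5  [with Z_3=-2, Z_1=0]  = -5.
Change = 5 − (-5) = 10.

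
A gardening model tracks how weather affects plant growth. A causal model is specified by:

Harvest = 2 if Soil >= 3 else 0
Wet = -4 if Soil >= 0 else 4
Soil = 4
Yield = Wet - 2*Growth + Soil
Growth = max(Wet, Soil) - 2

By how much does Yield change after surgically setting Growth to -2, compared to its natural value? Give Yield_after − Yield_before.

8

The intervention breaks the incoming arrows to Growth: Growth = max(Wet, Soil) - 2 no longer applies, and Growth = -2.
Wet = -4 if Soil >= 0 else 4  [with Soil=4]  = -4
Yield = Wet - 2*Growth + Soil  [with Wet=-4, Growth=-2, Soil=4]  = 4
Without intervention: Wet = -4 if Soil >= 0 else 4  [with Soil=4]  = -4; Growth = max(Wet, Soil) - 2  [with Wet=-4, Soil=4]  = 2; Yield = Wet - 2*Growth + Soil  [with Wet=-4, Growth=2, Soil=4]  = -4.
Change = 4 − (-4) = 8.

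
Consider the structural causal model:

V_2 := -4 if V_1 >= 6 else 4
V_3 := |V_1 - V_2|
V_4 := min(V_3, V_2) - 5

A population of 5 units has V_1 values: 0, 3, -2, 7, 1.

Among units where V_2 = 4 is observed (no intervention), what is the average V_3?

3.5

Conditioning on V_2=4 selects the 4 unit(s) with V_1 ∈ {0, 3, -2, 1}. Their V_3 values: 4, 1, 6, 3. Mean = 3.5.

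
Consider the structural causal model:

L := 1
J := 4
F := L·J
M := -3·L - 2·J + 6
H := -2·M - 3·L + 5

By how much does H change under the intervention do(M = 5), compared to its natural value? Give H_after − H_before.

Intervening sets M = 5 and removes its equation (M := -3·L - 2·J + 6).
H = -2·M - 3·L + 5  [with M=5, L=1]  = -8
Without intervention: M = -3·L - 2·J + 6  [with L=1, J=4]  = -5; H = -2·M - 3·L + 5  [with M=-5, L=1]  = 12.
Change = -8 − 12 = -20.

-20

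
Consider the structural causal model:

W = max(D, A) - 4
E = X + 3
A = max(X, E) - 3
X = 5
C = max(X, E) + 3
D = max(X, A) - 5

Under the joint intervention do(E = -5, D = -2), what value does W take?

Setting E = -5, D = -2 by intervention discards those variables' equations.
A = max(X, E) - 3  [with X=5, E=-5]  = 2
W = max(D, A) - 4  [with D=-2, A=2]  = -2

-2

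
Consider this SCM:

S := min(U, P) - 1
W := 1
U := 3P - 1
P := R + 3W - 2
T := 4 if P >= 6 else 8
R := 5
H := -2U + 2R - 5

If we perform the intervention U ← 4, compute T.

4

Under do(U=4), the mechanism U := 3P - 1 is discarded; U is fixed at 4.
Since T is not a descendant of the intervened variable, it is unaffected.
P = R + 3W - 2  [with R=5, W=1]  = 6
T = 4 if P >= 6 else 8  [with P=6]  = 4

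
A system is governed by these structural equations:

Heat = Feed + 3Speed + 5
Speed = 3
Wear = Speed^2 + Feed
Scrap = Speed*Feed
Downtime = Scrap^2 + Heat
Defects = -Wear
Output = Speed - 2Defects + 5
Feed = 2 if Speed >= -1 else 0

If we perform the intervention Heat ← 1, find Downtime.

37

The intervention breaks the incoming arrows to Heat: Heat = Feed + 3Speed + 5 no longer applies, and Heat = 1.
Feed = 2 if Speed >= -1 else 0  [with Speed=3]  = 2
Scrap = Speed*Feed  [with Speed=3, Feed=2]  = 6
Downtime = Scrap^2 + Heat  [with Scrap=6, Heat=1]  = 37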